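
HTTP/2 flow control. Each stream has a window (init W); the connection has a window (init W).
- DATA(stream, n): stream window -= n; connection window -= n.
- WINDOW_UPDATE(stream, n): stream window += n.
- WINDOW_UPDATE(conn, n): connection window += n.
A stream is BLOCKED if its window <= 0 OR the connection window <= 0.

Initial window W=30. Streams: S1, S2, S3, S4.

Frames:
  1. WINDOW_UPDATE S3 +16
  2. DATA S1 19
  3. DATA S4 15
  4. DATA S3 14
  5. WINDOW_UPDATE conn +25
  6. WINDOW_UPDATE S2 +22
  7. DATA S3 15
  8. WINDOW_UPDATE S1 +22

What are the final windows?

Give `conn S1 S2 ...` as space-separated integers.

Answer: -8 33 52 17 15

Derivation:
Op 1: conn=30 S1=30 S2=30 S3=46 S4=30 blocked=[]
Op 2: conn=11 S1=11 S2=30 S3=46 S4=30 blocked=[]
Op 3: conn=-4 S1=11 S2=30 S3=46 S4=15 blocked=[1, 2, 3, 4]
Op 4: conn=-18 S1=11 S2=30 S3=32 S4=15 blocked=[1, 2, 3, 4]
Op 5: conn=7 S1=11 S2=30 S3=32 S4=15 blocked=[]
Op 6: conn=7 S1=11 S2=52 S3=32 S4=15 blocked=[]
Op 7: conn=-8 S1=11 S2=52 S3=17 S4=15 blocked=[1, 2, 3, 4]
Op 8: conn=-8 S1=33 S2=52 S3=17 S4=15 blocked=[1, 2, 3, 4]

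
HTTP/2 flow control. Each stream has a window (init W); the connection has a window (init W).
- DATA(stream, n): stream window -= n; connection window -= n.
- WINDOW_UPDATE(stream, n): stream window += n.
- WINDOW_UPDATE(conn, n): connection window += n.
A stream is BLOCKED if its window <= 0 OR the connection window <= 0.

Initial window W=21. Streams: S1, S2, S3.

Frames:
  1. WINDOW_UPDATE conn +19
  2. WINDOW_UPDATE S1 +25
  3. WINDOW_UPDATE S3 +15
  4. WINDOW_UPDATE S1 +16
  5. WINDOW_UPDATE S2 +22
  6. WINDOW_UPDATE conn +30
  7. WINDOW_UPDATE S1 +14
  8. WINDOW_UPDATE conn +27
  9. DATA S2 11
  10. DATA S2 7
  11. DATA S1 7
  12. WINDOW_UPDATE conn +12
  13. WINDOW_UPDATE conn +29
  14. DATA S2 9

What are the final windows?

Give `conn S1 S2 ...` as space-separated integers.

Answer: 104 69 16 36

Derivation:
Op 1: conn=40 S1=21 S2=21 S3=21 blocked=[]
Op 2: conn=40 S1=46 S2=21 S3=21 blocked=[]
Op 3: conn=40 S1=46 S2=21 S3=36 blocked=[]
Op 4: conn=40 S1=62 S2=21 S3=36 blocked=[]
Op 5: conn=40 S1=62 S2=43 S3=36 blocked=[]
Op 6: conn=70 S1=62 S2=43 S3=36 blocked=[]
Op 7: conn=70 S1=76 S2=43 S3=36 blocked=[]
Op 8: conn=97 S1=76 S2=43 S3=36 blocked=[]
Op 9: conn=86 S1=76 S2=32 S3=36 blocked=[]
Op 10: conn=79 S1=76 S2=25 S3=36 blocked=[]
Op 11: conn=72 S1=69 S2=25 S3=36 blocked=[]
Op 12: conn=84 S1=69 S2=25 S3=36 blocked=[]
Op 13: conn=113 S1=69 S2=25 S3=36 blocked=[]
Op 14: conn=104 S1=69 S2=16 S3=36 blocked=[]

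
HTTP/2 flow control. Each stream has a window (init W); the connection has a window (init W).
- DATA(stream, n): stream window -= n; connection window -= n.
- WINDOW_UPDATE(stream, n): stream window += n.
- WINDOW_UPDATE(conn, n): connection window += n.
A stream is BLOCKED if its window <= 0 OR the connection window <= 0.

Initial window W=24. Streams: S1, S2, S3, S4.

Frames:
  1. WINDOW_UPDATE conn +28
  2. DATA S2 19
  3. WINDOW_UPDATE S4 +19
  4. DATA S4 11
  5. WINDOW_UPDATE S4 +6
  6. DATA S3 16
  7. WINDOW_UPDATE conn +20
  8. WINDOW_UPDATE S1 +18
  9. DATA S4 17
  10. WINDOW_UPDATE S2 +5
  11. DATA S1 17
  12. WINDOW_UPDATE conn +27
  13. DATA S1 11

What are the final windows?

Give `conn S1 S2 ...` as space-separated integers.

Op 1: conn=52 S1=24 S2=24 S3=24 S4=24 blocked=[]
Op 2: conn=33 S1=24 S2=5 S3=24 S4=24 blocked=[]
Op 3: conn=33 S1=24 S2=5 S3=24 S4=43 blocked=[]
Op 4: conn=22 S1=24 S2=5 S3=24 S4=32 blocked=[]
Op 5: conn=22 S1=24 S2=5 S3=24 S4=38 blocked=[]
Op 6: conn=6 S1=24 S2=5 S3=8 S4=38 blocked=[]
Op 7: conn=26 S1=24 S2=5 S3=8 S4=38 blocked=[]
Op 8: conn=26 S1=42 S2=5 S3=8 S4=38 blocked=[]
Op 9: conn=9 S1=42 S2=5 S3=8 S4=21 blocked=[]
Op 10: conn=9 S1=42 S2=10 S3=8 S4=21 blocked=[]
Op 11: conn=-8 S1=25 S2=10 S3=8 S4=21 blocked=[1, 2, 3, 4]
Op 12: conn=19 S1=25 S2=10 S3=8 S4=21 blocked=[]
Op 13: conn=8 S1=14 S2=10 S3=8 S4=21 blocked=[]

Answer: 8 14 10 8 21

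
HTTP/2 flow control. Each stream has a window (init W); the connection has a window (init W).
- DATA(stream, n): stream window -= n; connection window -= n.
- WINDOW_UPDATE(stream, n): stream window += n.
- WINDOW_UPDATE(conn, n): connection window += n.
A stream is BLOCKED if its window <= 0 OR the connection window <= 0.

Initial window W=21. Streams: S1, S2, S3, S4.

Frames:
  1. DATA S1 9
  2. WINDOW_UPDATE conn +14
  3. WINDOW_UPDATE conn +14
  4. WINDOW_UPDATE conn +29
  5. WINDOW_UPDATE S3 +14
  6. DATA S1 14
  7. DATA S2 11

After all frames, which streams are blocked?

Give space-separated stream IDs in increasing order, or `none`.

Answer: S1

Derivation:
Op 1: conn=12 S1=12 S2=21 S3=21 S4=21 blocked=[]
Op 2: conn=26 S1=12 S2=21 S3=21 S4=21 blocked=[]
Op 3: conn=40 S1=12 S2=21 S3=21 S4=21 blocked=[]
Op 4: conn=69 S1=12 S2=21 S3=21 S4=21 blocked=[]
Op 5: conn=69 S1=12 S2=21 S3=35 S4=21 blocked=[]
Op 6: conn=55 S1=-2 S2=21 S3=35 S4=21 blocked=[1]
Op 7: conn=44 S1=-2 S2=10 S3=35 S4=21 blocked=[1]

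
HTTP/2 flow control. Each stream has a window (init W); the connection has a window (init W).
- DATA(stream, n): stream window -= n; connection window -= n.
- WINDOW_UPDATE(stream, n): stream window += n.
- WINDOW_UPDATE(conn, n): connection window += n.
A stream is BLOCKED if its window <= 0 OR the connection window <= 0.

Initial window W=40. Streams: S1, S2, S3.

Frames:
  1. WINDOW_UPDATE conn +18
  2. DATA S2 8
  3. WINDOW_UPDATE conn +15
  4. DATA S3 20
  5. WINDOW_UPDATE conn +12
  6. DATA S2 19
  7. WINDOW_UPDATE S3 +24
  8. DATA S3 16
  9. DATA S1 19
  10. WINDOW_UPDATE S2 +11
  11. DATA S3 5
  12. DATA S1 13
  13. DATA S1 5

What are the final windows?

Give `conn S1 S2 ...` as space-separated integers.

Answer: -20 3 24 23

Derivation:
Op 1: conn=58 S1=40 S2=40 S3=40 blocked=[]
Op 2: conn=50 S1=40 S2=32 S3=40 blocked=[]
Op 3: conn=65 S1=40 S2=32 S3=40 blocked=[]
Op 4: conn=45 S1=40 S2=32 S3=20 blocked=[]
Op 5: conn=57 S1=40 S2=32 S3=20 blocked=[]
Op 6: conn=38 S1=40 S2=13 S3=20 blocked=[]
Op 7: conn=38 S1=40 S2=13 S3=44 blocked=[]
Op 8: conn=22 S1=40 S2=13 S3=28 blocked=[]
Op 9: conn=3 S1=21 S2=13 S3=28 blocked=[]
Op 10: conn=3 S1=21 S2=24 S3=28 blocked=[]
Op 11: conn=-2 S1=21 S2=24 S3=23 blocked=[1, 2, 3]
Op 12: conn=-15 S1=8 S2=24 S3=23 blocked=[1, 2, 3]
Op 13: conn=-20 S1=3 S2=24 S3=23 blocked=[1, 2, 3]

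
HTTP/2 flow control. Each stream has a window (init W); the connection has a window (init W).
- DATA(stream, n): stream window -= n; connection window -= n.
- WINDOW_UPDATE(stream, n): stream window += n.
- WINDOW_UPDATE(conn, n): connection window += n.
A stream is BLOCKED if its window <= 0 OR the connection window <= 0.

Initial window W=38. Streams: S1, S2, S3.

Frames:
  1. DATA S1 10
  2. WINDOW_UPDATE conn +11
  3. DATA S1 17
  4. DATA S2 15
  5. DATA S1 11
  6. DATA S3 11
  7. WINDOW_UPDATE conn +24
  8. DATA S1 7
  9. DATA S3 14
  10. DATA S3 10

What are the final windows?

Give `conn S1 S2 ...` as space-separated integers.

Answer: -22 -7 23 3

Derivation:
Op 1: conn=28 S1=28 S2=38 S3=38 blocked=[]
Op 2: conn=39 S1=28 S2=38 S3=38 blocked=[]
Op 3: conn=22 S1=11 S2=38 S3=38 blocked=[]
Op 4: conn=7 S1=11 S2=23 S3=38 blocked=[]
Op 5: conn=-4 S1=0 S2=23 S3=38 blocked=[1, 2, 3]
Op 6: conn=-15 S1=0 S2=23 S3=27 blocked=[1, 2, 3]
Op 7: conn=9 S1=0 S2=23 S3=27 blocked=[1]
Op 8: conn=2 S1=-7 S2=23 S3=27 blocked=[1]
Op 9: conn=-12 S1=-7 S2=23 S3=13 blocked=[1, 2, 3]
Op 10: conn=-22 S1=-7 S2=23 S3=3 blocked=[1, 2, 3]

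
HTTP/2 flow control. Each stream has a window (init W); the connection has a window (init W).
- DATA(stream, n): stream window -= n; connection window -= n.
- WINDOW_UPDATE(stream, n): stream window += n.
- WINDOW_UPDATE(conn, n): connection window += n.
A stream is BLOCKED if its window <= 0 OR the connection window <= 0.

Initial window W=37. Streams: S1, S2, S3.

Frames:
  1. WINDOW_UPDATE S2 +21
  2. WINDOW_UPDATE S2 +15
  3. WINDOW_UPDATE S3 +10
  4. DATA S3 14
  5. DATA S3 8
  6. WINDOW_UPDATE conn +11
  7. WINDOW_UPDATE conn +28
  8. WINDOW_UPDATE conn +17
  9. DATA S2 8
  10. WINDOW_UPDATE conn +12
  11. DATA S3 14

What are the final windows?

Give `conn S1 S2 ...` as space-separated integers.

Op 1: conn=37 S1=37 S2=58 S3=37 blocked=[]
Op 2: conn=37 S1=37 S2=73 S3=37 blocked=[]
Op 3: conn=37 S1=37 S2=73 S3=47 blocked=[]
Op 4: conn=23 S1=37 S2=73 S3=33 blocked=[]
Op 5: conn=15 S1=37 S2=73 S3=25 blocked=[]
Op 6: conn=26 S1=37 S2=73 S3=25 blocked=[]
Op 7: conn=54 S1=37 S2=73 S3=25 blocked=[]
Op 8: conn=71 S1=37 S2=73 S3=25 blocked=[]
Op 9: conn=63 S1=37 S2=65 S3=25 blocked=[]
Op 10: conn=75 S1=37 S2=65 S3=25 blocked=[]
Op 11: conn=61 S1=37 S2=65 S3=11 blocked=[]

Answer: 61 37 65 11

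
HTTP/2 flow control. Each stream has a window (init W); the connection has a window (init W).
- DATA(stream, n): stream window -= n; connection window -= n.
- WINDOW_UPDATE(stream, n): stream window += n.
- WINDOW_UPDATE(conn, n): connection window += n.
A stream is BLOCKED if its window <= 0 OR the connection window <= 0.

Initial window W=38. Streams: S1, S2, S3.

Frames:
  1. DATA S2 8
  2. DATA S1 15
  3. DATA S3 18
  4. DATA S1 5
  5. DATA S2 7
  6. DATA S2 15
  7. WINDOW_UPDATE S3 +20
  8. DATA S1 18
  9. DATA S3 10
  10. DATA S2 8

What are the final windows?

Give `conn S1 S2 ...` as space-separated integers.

Op 1: conn=30 S1=38 S2=30 S3=38 blocked=[]
Op 2: conn=15 S1=23 S2=30 S3=38 blocked=[]
Op 3: conn=-3 S1=23 S2=30 S3=20 blocked=[1, 2, 3]
Op 4: conn=-8 S1=18 S2=30 S3=20 blocked=[1, 2, 3]
Op 5: conn=-15 S1=18 S2=23 S3=20 blocked=[1, 2, 3]
Op 6: conn=-30 S1=18 S2=8 S3=20 blocked=[1, 2, 3]
Op 7: conn=-30 S1=18 S2=8 S3=40 blocked=[1, 2, 3]
Op 8: conn=-48 S1=0 S2=8 S3=40 blocked=[1, 2, 3]
Op 9: conn=-58 S1=0 S2=8 S3=30 blocked=[1, 2, 3]
Op 10: conn=-66 S1=0 S2=0 S3=30 blocked=[1, 2, 3]

Answer: -66 0 0 30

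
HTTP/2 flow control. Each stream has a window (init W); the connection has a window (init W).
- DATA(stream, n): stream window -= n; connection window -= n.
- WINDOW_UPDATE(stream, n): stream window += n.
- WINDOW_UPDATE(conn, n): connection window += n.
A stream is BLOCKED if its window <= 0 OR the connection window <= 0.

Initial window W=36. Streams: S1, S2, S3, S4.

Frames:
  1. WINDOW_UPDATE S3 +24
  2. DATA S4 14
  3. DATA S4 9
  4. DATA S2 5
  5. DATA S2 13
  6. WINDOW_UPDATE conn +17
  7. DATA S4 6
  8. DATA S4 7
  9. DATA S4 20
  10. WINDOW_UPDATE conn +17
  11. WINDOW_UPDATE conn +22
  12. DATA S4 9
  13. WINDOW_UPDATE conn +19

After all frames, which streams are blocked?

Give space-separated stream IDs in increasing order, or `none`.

Answer: S4

Derivation:
Op 1: conn=36 S1=36 S2=36 S3=60 S4=36 blocked=[]
Op 2: conn=22 S1=36 S2=36 S3=60 S4=22 blocked=[]
Op 3: conn=13 S1=36 S2=36 S3=60 S4=13 blocked=[]
Op 4: conn=8 S1=36 S2=31 S3=60 S4=13 blocked=[]
Op 5: conn=-5 S1=36 S2=18 S3=60 S4=13 blocked=[1, 2, 3, 4]
Op 6: conn=12 S1=36 S2=18 S3=60 S4=13 blocked=[]
Op 7: conn=6 S1=36 S2=18 S3=60 S4=7 blocked=[]
Op 8: conn=-1 S1=36 S2=18 S3=60 S4=0 blocked=[1, 2, 3, 4]
Op 9: conn=-21 S1=36 S2=18 S3=60 S4=-20 blocked=[1, 2, 3, 4]
Op 10: conn=-4 S1=36 S2=18 S3=60 S4=-20 blocked=[1, 2, 3, 4]
Op 11: conn=18 S1=36 S2=18 S3=60 S4=-20 blocked=[4]
Op 12: conn=9 S1=36 S2=18 S3=60 S4=-29 blocked=[4]
Op 13: conn=28 S1=36 S2=18 S3=60 S4=-29 blocked=[4]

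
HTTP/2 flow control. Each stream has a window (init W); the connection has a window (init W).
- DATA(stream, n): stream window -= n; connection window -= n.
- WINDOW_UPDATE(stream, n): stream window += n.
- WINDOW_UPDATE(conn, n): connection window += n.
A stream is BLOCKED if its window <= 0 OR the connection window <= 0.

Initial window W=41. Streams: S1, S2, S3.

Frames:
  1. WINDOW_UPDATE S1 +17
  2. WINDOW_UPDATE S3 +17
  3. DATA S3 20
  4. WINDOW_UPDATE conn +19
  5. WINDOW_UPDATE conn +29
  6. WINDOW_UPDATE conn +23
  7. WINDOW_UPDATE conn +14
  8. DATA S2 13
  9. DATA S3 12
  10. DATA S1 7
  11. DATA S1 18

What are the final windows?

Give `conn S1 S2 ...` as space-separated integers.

Op 1: conn=41 S1=58 S2=41 S3=41 blocked=[]
Op 2: conn=41 S1=58 S2=41 S3=58 blocked=[]
Op 3: conn=21 S1=58 S2=41 S3=38 blocked=[]
Op 4: conn=40 S1=58 S2=41 S3=38 blocked=[]
Op 5: conn=69 S1=58 S2=41 S3=38 blocked=[]
Op 6: conn=92 S1=58 S2=41 S3=38 blocked=[]
Op 7: conn=106 S1=58 S2=41 S3=38 blocked=[]
Op 8: conn=93 S1=58 S2=28 S3=38 blocked=[]
Op 9: conn=81 S1=58 S2=28 S3=26 blocked=[]
Op 10: conn=74 S1=51 S2=28 S3=26 blocked=[]
Op 11: conn=56 S1=33 S2=28 S3=26 blocked=[]

Answer: 56 33 28 26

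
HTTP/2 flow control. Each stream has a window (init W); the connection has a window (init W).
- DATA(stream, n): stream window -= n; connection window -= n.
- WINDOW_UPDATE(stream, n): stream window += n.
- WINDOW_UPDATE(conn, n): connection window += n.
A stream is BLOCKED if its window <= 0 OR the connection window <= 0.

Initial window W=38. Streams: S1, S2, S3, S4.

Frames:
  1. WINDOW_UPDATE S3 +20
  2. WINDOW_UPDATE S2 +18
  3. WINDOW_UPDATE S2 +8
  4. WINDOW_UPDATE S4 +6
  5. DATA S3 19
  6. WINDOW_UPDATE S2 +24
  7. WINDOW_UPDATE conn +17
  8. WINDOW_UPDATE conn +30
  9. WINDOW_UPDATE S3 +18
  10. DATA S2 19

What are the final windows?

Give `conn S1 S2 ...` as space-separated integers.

Answer: 47 38 69 57 44

Derivation:
Op 1: conn=38 S1=38 S2=38 S3=58 S4=38 blocked=[]
Op 2: conn=38 S1=38 S2=56 S3=58 S4=38 blocked=[]
Op 3: conn=38 S1=38 S2=64 S3=58 S4=38 blocked=[]
Op 4: conn=38 S1=38 S2=64 S3=58 S4=44 blocked=[]
Op 5: conn=19 S1=38 S2=64 S3=39 S4=44 blocked=[]
Op 6: conn=19 S1=38 S2=88 S3=39 S4=44 blocked=[]
Op 7: conn=36 S1=38 S2=88 S3=39 S4=44 blocked=[]
Op 8: conn=66 S1=38 S2=88 S3=39 S4=44 blocked=[]
Op 9: conn=66 S1=38 S2=88 S3=57 S4=44 blocked=[]
Op 10: conn=47 S1=38 S2=69 S3=57 S4=44 blocked=[]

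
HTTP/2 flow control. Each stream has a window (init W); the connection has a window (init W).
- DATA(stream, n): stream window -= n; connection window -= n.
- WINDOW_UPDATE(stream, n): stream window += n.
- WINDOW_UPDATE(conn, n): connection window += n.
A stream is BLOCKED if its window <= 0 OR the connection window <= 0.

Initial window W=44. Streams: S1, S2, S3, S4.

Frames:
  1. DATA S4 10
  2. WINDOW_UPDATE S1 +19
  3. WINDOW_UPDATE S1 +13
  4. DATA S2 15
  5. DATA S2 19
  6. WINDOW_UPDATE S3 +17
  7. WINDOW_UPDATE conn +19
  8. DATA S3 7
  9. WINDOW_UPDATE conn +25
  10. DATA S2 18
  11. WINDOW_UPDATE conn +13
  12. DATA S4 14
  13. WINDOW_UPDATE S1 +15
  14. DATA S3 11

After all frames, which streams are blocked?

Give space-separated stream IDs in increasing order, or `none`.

Answer: S2

Derivation:
Op 1: conn=34 S1=44 S2=44 S3=44 S4=34 blocked=[]
Op 2: conn=34 S1=63 S2=44 S3=44 S4=34 blocked=[]
Op 3: conn=34 S1=76 S2=44 S3=44 S4=34 blocked=[]
Op 4: conn=19 S1=76 S2=29 S3=44 S4=34 blocked=[]
Op 5: conn=0 S1=76 S2=10 S3=44 S4=34 blocked=[1, 2, 3, 4]
Op 6: conn=0 S1=76 S2=10 S3=61 S4=34 blocked=[1, 2, 3, 4]
Op 7: conn=19 S1=76 S2=10 S3=61 S4=34 blocked=[]
Op 8: conn=12 S1=76 S2=10 S3=54 S4=34 blocked=[]
Op 9: conn=37 S1=76 S2=10 S3=54 S4=34 blocked=[]
Op 10: conn=19 S1=76 S2=-8 S3=54 S4=34 blocked=[2]
Op 11: conn=32 S1=76 S2=-8 S3=54 S4=34 blocked=[2]
Op 12: conn=18 S1=76 S2=-8 S3=54 S4=20 blocked=[2]
Op 13: conn=18 S1=91 S2=-8 S3=54 S4=20 blocked=[2]
Op 14: conn=7 S1=91 S2=-8 S3=43 S4=20 blocked=[2]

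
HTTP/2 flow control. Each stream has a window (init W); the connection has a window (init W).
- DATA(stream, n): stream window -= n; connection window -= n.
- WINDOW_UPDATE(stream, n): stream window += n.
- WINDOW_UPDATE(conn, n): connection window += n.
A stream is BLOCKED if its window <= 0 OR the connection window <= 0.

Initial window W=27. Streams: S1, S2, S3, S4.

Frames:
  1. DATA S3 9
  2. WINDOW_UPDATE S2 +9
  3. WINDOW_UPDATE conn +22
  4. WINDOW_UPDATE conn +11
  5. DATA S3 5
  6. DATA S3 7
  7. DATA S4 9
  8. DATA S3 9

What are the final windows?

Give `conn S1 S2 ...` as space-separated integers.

Op 1: conn=18 S1=27 S2=27 S3=18 S4=27 blocked=[]
Op 2: conn=18 S1=27 S2=36 S3=18 S4=27 blocked=[]
Op 3: conn=40 S1=27 S2=36 S3=18 S4=27 blocked=[]
Op 4: conn=51 S1=27 S2=36 S3=18 S4=27 blocked=[]
Op 5: conn=46 S1=27 S2=36 S3=13 S4=27 blocked=[]
Op 6: conn=39 S1=27 S2=36 S3=6 S4=27 blocked=[]
Op 7: conn=30 S1=27 S2=36 S3=6 S4=18 blocked=[]
Op 8: conn=21 S1=27 S2=36 S3=-3 S4=18 blocked=[3]

Answer: 21 27 36 -3 18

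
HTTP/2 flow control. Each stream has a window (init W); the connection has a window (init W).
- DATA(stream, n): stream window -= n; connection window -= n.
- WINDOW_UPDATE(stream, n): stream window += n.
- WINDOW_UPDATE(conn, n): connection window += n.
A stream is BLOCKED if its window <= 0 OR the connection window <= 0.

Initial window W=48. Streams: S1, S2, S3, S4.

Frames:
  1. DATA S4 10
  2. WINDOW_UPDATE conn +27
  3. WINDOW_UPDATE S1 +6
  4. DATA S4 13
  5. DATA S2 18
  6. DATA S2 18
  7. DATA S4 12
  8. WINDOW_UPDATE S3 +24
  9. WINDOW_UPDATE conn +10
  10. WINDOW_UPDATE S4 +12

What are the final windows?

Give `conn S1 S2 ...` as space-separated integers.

Op 1: conn=38 S1=48 S2=48 S3=48 S4=38 blocked=[]
Op 2: conn=65 S1=48 S2=48 S3=48 S4=38 blocked=[]
Op 3: conn=65 S1=54 S2=48 S3=48 S4=38 blocked=[]
Op 4: conn=52 S1=54 S2=48 S3=48 S4=25 blocked=[]
Op 5: conn=34 S1=54 S2=30 S3=48 S4=25 blocked=[]
Op 6: conn=16 S1=54 S2=12 S3=48 S4=25 blocked=[]
Op 7: conn=4 S1=54 S2=12 S3=48 S4=13 blocked=[]
Op 8: conn=4 S1=54 S2=12 S3=72 S4=13 blocked=[]
Op 9: conn=14 S1=54 S2=12 S3=72 S4=13 blocked=[]
Op 10: conn=14 S1=54 S2=12 S3=72 S4=25 blocked=[]

Answer: 14 54 12 72 25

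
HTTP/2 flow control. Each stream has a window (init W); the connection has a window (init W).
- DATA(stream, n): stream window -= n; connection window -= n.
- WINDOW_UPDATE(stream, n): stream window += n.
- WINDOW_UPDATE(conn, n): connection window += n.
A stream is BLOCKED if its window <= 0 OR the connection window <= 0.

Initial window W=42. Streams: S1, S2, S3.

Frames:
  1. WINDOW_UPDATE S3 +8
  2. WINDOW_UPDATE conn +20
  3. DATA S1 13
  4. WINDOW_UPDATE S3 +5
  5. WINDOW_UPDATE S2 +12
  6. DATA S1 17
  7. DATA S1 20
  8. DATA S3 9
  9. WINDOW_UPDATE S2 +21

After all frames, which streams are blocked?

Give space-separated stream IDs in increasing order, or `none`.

Op 1: conn=42 S1=42 S2=42 S3=50 blocked=[]
Op 2: conn=62 S1=42 S2=42 S3=50 blocked=[]
Op 3: conn=49 S1=29 S2=42 S3=50 blocked=[]
Op 4: conn=49 S1=29 S2=42 S3=55 blocked=[]
Op 5: conn=49 S1=29 S2=54 S3=55 blocked=[]
Op 6: conn=32 S1=12 S2=54 S3=55 blocked=[]
Op 7: conn=12 S1=-8 S2=54 S3=55 blocked=[1]
Op 8: conn=3 S1=-8 S2=54 S3=46 blocked=[1]
Op 9: conn=3 S1=-8 S2=75 S3=46 blocked=[1]

Answer: S1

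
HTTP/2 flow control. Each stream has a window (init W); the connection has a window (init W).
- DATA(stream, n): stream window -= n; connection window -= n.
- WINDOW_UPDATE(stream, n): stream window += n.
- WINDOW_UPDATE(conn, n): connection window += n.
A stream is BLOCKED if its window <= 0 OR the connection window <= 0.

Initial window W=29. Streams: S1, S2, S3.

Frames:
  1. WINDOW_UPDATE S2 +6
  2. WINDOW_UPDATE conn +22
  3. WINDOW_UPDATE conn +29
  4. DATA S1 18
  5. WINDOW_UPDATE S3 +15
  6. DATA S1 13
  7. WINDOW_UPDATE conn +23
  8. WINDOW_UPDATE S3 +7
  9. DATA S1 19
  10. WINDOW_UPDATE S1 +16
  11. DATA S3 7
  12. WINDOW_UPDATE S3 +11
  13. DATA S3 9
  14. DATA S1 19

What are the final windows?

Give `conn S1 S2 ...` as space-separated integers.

Answer: 18 -24 35 46

Derivation:
Op 1: conn=29 S1=29 S2=35 S3=29 blocked=[]
Op 2: conn=51 S1=29 S2=35 S3=29 blocked=[]
Op 3: conn=80 S1=29 S2=35 S3=29 blocked=[]
Op 4: conn=62 S1=11 S2=35 S3=29 blocked=[]
Op 5: conn=62 S1=11 S2=35 S3=44 blocked=[]
Op 6: conn=49 S1=-2 S2=35 S3=44 blocked=[1]
Op 7: conn=72 S1=-2 S2=35 S3=44 blocked=[1]
Op 8: conn=72 S1=-2 S2=35 S3=51 blocked=[1]
Op 9: conn=53 S1=-21 S2=35 S3=51 blocked=[1]
Op 10: conn=53 S1=-5 S2=35 S3=51 blocked=[1]
Op 11: conn=46 S1=-5 S2=35 S3=44 blocked=[1]
Op 12: conn=46 S1=-5 S2=35 S3=55 blocked=[1]
Op 13: conn=37 S1=-5 S2=35 S3=46 blocked=[1]
Op 14: conn=18 S1=-24 S2=35 S3=46 blocked=[1]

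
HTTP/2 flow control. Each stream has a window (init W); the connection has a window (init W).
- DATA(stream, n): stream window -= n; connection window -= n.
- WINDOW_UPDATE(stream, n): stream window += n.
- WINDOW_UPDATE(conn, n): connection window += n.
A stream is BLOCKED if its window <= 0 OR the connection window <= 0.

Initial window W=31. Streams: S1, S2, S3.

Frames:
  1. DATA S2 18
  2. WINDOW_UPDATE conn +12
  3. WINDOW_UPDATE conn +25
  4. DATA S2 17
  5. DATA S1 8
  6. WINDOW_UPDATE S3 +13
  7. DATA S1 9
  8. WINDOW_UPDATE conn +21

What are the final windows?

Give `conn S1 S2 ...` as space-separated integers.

Op 1: conn=13 S1=31 S2=13 S3=31 blocked=[]
Op 2: conn=25 S1=31 S2=13 S3=31 blocked=[]
Op 3: conn=50 S1=31 S2=13 S3=31 blocked=[]
Op 4: conn=33 S1=31 S2=-4 S3=31 blocked=[2]
Op 5: conn=25 S1=23 S2=-4 S3=31 blocked=[2]
Op 6: conn=25 S1=23 S2=-4 S3=44 blocked=[2]
Op 7: conn=16 S1=14 S2=-4 S3=44 blocked=[2]
Op 8: conn=37 S1=14 S2=-4 S3=44 blocked=[2]

Answer: 37 14 -4 44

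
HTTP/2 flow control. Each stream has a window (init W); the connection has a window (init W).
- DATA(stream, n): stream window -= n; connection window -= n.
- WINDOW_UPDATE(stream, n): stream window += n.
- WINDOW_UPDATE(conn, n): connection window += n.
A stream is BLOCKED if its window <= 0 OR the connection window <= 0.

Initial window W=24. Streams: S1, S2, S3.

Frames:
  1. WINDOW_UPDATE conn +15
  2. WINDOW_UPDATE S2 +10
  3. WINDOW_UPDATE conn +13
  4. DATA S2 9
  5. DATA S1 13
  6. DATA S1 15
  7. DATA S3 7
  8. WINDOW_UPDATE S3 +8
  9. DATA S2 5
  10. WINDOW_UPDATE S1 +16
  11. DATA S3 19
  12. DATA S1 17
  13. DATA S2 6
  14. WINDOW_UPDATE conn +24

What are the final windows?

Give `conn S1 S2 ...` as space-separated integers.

Answer: -15 -5 14 6

Derivation:
Op 1: conn=39 S1=24 S2=24 S3=24 blocked=[]
Op 2: conn=39 S1=24 S2=34 S3=24 blocked=[]
Op 3: conn=52 S1=24 S2=34 S3=24 blocked=[]
Op 4: conn=43 S1=24 S2=25 S3=24 blocked=[]
Op 5: conn=30 S1=11 S2=25 S3=24 blocked=[]
Op 6: conn=15 S1=-4 S2=25 S3=24 blocked=[1]
Op 7: conn=8 S1=-4 S2=25 S3=17 blocked=[1]
Op 8: conn=8 S1=-4 S2=25 S3=25 blocked=[1]
Op 9: conn=3 S1=-4 S2=20 S3=25 blocked=[1]
Op 10: conn=3 S1=12 S2=20 S3=25 blocked=[]
Op 11: conn=-16 S1=12 S2=20 S3=6 blocked=[1, 2, 3]
Op 12: conn=-33 S1=-5 S2=20 S3=6 blocked=[1, 2, 3]
Op 13: conn=-39 S1=-5 S2=14 S3=6 blocked=[1, 2, 3]
Op 14: conn=-15 S1=-5 S2=14 S3=6 blocked=[1, 2, 3]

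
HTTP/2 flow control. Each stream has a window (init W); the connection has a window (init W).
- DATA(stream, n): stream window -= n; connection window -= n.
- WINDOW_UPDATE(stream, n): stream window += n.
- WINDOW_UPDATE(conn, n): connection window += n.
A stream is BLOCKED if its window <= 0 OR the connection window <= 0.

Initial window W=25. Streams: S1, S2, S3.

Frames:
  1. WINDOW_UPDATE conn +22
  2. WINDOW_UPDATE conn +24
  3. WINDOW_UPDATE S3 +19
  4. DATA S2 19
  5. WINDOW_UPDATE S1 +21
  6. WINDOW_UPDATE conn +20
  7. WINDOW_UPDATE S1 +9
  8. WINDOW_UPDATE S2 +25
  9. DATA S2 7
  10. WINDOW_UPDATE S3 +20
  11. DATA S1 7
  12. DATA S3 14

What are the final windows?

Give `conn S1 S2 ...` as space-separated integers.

Op 1: conn=47 S1=25 S2=25 S3=25 blocked=[]
Op 2: conn=71 S1=25 S2=25 S3=25 blocked=[]
Op 3: conn=71 S1=25 S2=25 S3=44 blocked=[]
Op 4: conn=52 S1=25 S2=6 S3=44 blocked=[]
Op 5: conn=52 S1=46 S2=6 S3=44 blocked=[]
Op 6: conn=72 S1=46 S2=6 S3=44 blocked=[]
Op 7: conn=72 S1=55 S2=6 S3=44 blocked=[]
Op 8: conn=72 S1=55 S2=31 S3=44 blocked=[]
Op 9: conn=65 S1=55 S2=24 S3=44 blocked=[]
Op 10: conn=65 S1=55 S2=24 S3=64 blocked=[]
Op 11: conn=58 S1=48 S2=24 S3=64 blocked=[]
Op 12: conn=44 S1=48 S2=24 S3=50 blocked=[]

Answer: 44 48 24 50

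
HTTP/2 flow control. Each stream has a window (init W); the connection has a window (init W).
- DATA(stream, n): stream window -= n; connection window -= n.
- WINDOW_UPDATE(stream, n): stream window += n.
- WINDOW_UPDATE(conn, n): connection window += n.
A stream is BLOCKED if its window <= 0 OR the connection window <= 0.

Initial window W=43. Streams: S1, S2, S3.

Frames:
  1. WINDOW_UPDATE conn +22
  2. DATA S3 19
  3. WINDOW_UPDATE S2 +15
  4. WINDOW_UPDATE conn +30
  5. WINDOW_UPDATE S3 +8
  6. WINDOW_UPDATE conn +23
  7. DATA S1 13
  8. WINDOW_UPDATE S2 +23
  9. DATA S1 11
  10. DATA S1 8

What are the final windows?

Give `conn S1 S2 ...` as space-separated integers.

Answer: 67 11 81 32

Derivation:
Op 1: conn=65 S1=43 S2=43 S3=43 blocked=[]
Op 2: conn=46 S1=43 S2=43 S3=24 blocked=[]
Op 3: conn=46 S1=43 S2=58 S3=24 blocked=[]
Op 4: conn=76 S1=43 S2=58 S3=24 blocked=[]
Op 5: conn=76 S1=43 S2=58 S3=32 blocked=[]
Op 6: conn=99 S1=43 S2=58 S3=32 blocked=[]
Op 7: conn=86 S1=30 S2=58 S3=32 blocked=[]
Op 8: conn=86 S1=30 S2=81 S3=32 blocked=[]
Op 9: conn=75 S1=19 S2=81 S3=32 blocked=[]
Op 10: conn=67 S1=11 S2=81 S3=32 blocked=[]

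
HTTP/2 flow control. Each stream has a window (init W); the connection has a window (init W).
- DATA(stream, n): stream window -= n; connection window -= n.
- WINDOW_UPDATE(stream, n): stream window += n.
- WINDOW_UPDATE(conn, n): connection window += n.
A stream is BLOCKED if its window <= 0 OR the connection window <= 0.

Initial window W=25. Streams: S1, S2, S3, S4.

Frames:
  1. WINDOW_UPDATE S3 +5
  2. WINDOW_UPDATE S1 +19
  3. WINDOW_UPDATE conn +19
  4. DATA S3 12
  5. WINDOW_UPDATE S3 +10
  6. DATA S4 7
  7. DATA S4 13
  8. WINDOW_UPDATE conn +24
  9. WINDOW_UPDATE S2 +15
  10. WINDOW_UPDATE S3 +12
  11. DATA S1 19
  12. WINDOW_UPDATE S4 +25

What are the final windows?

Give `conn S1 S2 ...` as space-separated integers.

Answer: 17 25 40 40 30

Derivation:
Op 1: conn=25 S1=25 S2=25 S3=30 S4=25 blocked=[]
Op 2: conn=25 S1=44 S2=25 S3=30 S4=25 blocked=[]
Op 3: conn=44 S1=44 S2=25 S3=30 S4=25 blocked=[]
Op 4: conn=32 S1=44 S2=25 S3=18 S4=25 blocked=[]
Op 5: conn=32 S1=44 S2=25 S3=28 S4=25 blocked=[]
Op 6: conn=25 S1=44 S2=25 S3=28 S4=18 blocked=[]
Op 7: conn=12 S1=44 S2=25 S3=28 S4=5 blocked=[]
Op 8: conn=36 S1=44 S2=25 S3=28 S4=5 blocked=[]
Op 9: conn=36 S1=44 S2=40 S3=28 S4=5 blocked=[]
Op 10: conn=36 S1=44 S2=40 S3=40 S4=5 blocked=[]
Op 11: conn=17 S1=25 S2=40 S3=40 S4=5 blocked=[]
Op 12: conn=17 S1=25 S2=40 S3=40 S4=30 blocked=[]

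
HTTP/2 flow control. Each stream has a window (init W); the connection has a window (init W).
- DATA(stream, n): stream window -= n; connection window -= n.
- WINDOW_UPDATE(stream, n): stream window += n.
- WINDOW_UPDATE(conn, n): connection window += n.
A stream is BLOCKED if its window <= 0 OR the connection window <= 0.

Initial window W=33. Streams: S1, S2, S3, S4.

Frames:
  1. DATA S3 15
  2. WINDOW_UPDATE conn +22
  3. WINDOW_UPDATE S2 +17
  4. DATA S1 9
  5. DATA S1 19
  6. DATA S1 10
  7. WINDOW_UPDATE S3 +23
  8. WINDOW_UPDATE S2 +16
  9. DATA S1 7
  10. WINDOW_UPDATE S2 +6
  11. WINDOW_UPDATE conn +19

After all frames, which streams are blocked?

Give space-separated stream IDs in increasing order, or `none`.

Answer: S1

Derivation:
Op 1: conn=18 S1=33 S2=33 S3=18 S4=33 blocked=[]
Op 2: conn=40 S1=33 S2=33 S3=18 S4=33 blocked=[]
Op 3: conn=40 S1=33 S2=50 S3=18 S4=33 blocked=[]
Op 4: conn=31 S1=24 S2=50 S3=18 S4=33 blocked=[]
Op 5: conn=12 S1=5 S2=50 S3=18 S4=33 blocked=[]
Op 6: conn=2 S1=-5 S2=50 S3=18 S4=33 blocked=[1]
Op 7: conn=2 S1=-5 S2=50 S3=41 S4=33 blocked=[1]
Op 8: conn=2 S1=-5 S2=66 S3=41 S4=33 blocked=[1]
Op 9: conn=-5 S1=-12 S2=66 S3=41 S4=33 blocked=[1, 2, 3, 4]
Op 10: conn=-5 S1=-12 S2=72 S3=41 S4=33 blocked=[1, 2, 3, 4]
Op 11: conn=14 S1=-12 S2=72 S3=41 S4=33 blocked=[1]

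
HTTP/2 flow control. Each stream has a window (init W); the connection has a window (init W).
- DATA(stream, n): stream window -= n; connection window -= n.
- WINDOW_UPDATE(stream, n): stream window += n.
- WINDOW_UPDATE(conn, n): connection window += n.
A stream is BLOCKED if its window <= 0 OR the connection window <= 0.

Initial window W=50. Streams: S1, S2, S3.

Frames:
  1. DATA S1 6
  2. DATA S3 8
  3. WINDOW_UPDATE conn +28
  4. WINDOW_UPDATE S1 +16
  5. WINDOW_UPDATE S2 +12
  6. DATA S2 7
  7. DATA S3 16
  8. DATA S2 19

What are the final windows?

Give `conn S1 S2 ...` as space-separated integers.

Answer: 22 60 36 26

Derivation:
Op 1: conn=44 S1=44 S2=50 S3=50 blocked=[]
Op 2: conn=36 S1=44 S2=50 S3=42 blocked=[]
Op 3: conn=64 S1=44 S2=50 S3=42 blocked=[]
Op 4: conn=64 S1=60 S2=50 S3=42 blocked=[]
Op 5: conn=64 S1=60 S2=62 S3=42 blocked=[]
Op 6: conn=57 S1=60 S2=55 S3=42 blocked=[]
Op 7: conn=41 S1=60 S2=55 S3=26 blocked=[]
Op 8: conn=22 S1=60 S2=36 S3=26 blocked=[]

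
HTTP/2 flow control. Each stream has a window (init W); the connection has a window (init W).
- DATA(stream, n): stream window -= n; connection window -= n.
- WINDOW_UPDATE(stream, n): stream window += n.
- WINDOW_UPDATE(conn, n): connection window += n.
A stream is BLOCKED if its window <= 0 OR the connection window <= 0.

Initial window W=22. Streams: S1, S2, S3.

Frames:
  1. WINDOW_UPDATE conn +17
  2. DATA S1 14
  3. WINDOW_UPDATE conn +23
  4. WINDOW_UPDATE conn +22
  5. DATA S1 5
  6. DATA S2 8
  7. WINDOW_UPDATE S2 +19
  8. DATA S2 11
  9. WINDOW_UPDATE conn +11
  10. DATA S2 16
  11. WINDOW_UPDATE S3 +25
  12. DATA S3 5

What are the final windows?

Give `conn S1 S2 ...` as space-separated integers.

Op 1: conn=39 S1=22 S2=22 S3=22 blocked=[]
Op 2: conn=25 S1=8 S2=22 S3=22 blocked=[]
Op 3: conn=48 S1=8 S2=22 S3=22 blocked=[]
Op 4: conn=70 S1=8 S2=22 S3=22 blocked=[]
Op 5: conn=65 S1=3 S2=22 S3=22 blocked=[]
Op 6: conn=57 S1=3 S2=14 S3=22 blocked=[]
Op 7: conn=57 S1=3 S2=33 S3=22 blocked=[]
Op 8: conn=46 S1=3 S2=22 S3=22 blocked=[]
Op 9: conn=57 S1=3 S2=22 S3=22 blocked=[]
Op 10: conn=41 S1=3 S2=6 S3=22 blocked=[]
Op 11: conn=41 S1=3 S2=6 S3=47 blocked=[]
Op 12: conn=36 S1=3 S2=6 S3=42 blocked=[]

Answer: 36 3 6 42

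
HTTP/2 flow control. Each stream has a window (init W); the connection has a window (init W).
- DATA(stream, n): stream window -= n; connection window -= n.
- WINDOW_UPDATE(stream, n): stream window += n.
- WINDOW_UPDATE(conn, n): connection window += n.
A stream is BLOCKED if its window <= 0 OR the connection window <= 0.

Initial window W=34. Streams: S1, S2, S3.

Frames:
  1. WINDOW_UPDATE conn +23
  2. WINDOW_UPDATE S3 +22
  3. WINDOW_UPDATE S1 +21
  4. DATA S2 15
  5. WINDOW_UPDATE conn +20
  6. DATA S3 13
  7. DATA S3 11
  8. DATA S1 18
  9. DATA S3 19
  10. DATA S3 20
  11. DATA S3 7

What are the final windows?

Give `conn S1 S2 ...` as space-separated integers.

Answer: -26 37 19 -14

Derivation:
Op 1: conn=57 S1=34 S2=34 S3=34 blocked=[]
Op 2: conn=57 S1=34 S2=34 S3=56 blocked=[]
Op 3: conn=57 S1=55 S2=34 S3=56 blocked=[]
Op 4: conn=42 S1=55 S2=19 S3=56 blocked=[]
Op 5: conn=62 S1=55 S2=19 S3=56 blocked=[]
Op 6: conn=49 S1=55 S2=19 S3=43 blocked=[]
Op 7: conn=38 S1=55 S2=19 S3=32 blocked=[]
Op 8: conn=20 S1=37 S2=19 S3=32 blocked=[]
Op 9: conn=1 S1=37 S2=19 S3=13 blocked=[]
Op 10: conn=-19 S1=37 S2=19 S3=-7 blocked=[1, 2, 3]
Op 11: conn=-26 S1=37 S2=19 S3=-14 blocked=[1, 2, 3]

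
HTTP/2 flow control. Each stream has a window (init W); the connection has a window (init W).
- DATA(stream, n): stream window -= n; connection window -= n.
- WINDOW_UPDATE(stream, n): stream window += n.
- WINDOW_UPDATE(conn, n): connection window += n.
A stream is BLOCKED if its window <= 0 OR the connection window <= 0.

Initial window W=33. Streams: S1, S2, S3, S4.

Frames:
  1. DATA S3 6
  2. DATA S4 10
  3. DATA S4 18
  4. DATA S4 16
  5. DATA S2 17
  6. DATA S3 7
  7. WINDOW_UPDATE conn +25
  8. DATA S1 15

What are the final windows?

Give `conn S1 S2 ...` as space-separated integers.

Answer: -31 18 16 20 -11

Derivation:
Op 1: conn=27 S1=33 S2=33 S3=27 S4=33 blocked=[]
Op 2: conn=17 S1=33 S2=33 S3=27 S4=23 blocked=[]
Op 3: conn=-1 S1=33 S2=33 S3=27 S4=5 blocked=[1, 2, 3, 4]
Op 4: conn=-17 S1=33 S2=33 S3=27 S4=-11 blocked=[1, 2, 3, 4]
Op 5: conn=-34 S1=33 S2=16 S3=27 S4=-11 blocked=[1, 2, 3, 4]
Op 6: conn=-41 S1=33 S2=16 S3=20 S4=-11 blocked=[1, 2, 3, 4]
Op 7: conn=-16 S1=33 S2=16 S3=20 S4=-11 blocked=[1, 2, 3, 4]
Op 8: conn=-31 S1=18 S2=16 S3=20 S4=-11 blocked=[1, 2, 3, 4]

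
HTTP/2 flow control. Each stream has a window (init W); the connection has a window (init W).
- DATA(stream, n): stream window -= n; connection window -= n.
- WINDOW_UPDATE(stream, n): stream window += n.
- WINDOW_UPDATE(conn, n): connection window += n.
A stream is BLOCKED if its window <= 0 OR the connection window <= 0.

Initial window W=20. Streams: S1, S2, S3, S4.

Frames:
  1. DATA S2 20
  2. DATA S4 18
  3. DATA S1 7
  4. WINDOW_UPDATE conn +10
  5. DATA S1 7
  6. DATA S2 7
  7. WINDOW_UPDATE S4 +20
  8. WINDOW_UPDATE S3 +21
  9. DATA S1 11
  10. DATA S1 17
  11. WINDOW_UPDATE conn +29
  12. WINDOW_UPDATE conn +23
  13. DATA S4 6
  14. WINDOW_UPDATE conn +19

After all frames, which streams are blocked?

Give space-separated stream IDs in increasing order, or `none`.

Answer: S1 S2

Derivation:
Op 1: conn=0 S1=20 S2=0 S3=20 S4=20 blocked=[1, 2, 3, 4]
Op 2: conn=-18 S1=20 S2=0 S3=20 S4=2 blocked=[1, 2, 3, 4]
Op 3: conn=-25 S1=13 S2=0 S3=20 S4=2 blocked=[1, 2, 3, 4]
Op 4: conn=-15 S1=13 S2=0 S3=20 S4=2 blocked=[1, 2, 3, 4]
Op 5: conn=-22 S1=6 S2=0 S3=20 S4=2 blocked=[1, 2, 3, 4]
Op 6: conn=-29 S1=6 S2=-7 S3=20 S4=2 blocked=[1, 2, 3, 4]
Op 7: conn=-29 S1=6 S2=-7 S3=20 S4=22 blocked=[1, 2, 3, 4]
Op 8: conn=-29 S1=6 S2=-7 S3=41 S4=22 blocked=[1, 2, 3, 4]
Op 9: conn=-40 S1=-5 S2=-7 S3=41 S4=22 blocked=[1, 2, 3, 4]
Op 10: conn=-57 S1=-22 S2=-7 S3=41 S4=22 blocked=[1, 2, 3, 4]
Op 11: conn=-28 S1=-22 S2=-7 S3=41 S4=22 blocked=[1, 2, 3, 4]
Op 12: conn=-5 S1=-22 S2=-7 S3=41 S4=22 blocked=[1, 2, 3, 4]
Op 13: conn=-11 S1=-22 S2=-7 S3=41 S4=16 blocked=[1, 2, 3, 4]
Op 14: conn=8 S1=-22 S2=-7 S3=41 S4=16 blocked=[1, 2]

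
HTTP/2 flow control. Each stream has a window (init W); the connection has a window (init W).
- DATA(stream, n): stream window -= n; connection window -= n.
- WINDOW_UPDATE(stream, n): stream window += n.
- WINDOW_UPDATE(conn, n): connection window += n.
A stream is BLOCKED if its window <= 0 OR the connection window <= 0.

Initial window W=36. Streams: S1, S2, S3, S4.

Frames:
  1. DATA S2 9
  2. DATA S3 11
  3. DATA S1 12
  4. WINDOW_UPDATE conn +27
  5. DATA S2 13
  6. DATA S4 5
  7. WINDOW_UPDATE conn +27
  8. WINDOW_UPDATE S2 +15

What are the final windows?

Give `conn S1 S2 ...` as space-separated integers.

Answer: 40 24 29 25 31

Derivation:
Op 1: conn=27 S1=36 S2=27 S3=36 S4=36 blocked=[]
Op 2: conn=16 S1=36 S2=27 S3=25 S4=36 blocked=[]
Op 3: conn=4 S1=24 S2=27 S3=25 S4=36 blocked=[]
Op 4: conn=31 S1=24 S2=27 S3=25 S4=36 blocked=[]
Op 5: conn=18 S1=24 S2=14 S3=25 S4=36 blocked=[]
Op 6: conn=13 S1=24 S2=14 S3=25 S4=31 blocked=[]
Op 7: conn=40 S1=24 S2=14 S3=25 S4=31 blocked=[]
Op 8: conn=40 S1=24 S2=29 S3=25 S4=31 blocked=[]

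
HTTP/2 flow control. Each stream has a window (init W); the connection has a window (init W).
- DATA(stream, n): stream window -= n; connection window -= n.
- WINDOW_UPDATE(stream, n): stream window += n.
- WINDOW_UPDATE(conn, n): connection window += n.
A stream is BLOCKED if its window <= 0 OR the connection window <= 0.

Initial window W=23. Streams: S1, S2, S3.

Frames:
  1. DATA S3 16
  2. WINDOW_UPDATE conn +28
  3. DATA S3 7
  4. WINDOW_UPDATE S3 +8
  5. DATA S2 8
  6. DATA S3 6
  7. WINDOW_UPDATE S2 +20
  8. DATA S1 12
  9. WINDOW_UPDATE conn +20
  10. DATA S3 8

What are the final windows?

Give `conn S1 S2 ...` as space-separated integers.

Answer: 14 11 35 -6

Derivation:
Op 1: conn=7 S1=23 S2=23 S3=7 blocked=[]
Op 2: conn=35 S1=23 S2=23 S3=7 blocked=[]
Op 3: conn=28 S1=23 S2=23 S3=0 blocked=[3]
Op 4: conn=28 S1=23 S2=23 S3=8 blocked=[]
Op 5: conn=20 S1=23 S2=15 S3=8 blocked=[]
Op 6: conn=14 S1=23 S2=15 S3=2 blocked=[]
Op 7: conn=14 S1=23 S2=35 S3=2 blocked=[]
Op 8: conn=2 S1=11 S2=35 S3=2 blocked=[]
Op 9: conn=22 S1=11 S2=35 S3=2 blocked=[]
Op 10: conn=14 S1=11 S2=35 S3=-6 blocked=[3]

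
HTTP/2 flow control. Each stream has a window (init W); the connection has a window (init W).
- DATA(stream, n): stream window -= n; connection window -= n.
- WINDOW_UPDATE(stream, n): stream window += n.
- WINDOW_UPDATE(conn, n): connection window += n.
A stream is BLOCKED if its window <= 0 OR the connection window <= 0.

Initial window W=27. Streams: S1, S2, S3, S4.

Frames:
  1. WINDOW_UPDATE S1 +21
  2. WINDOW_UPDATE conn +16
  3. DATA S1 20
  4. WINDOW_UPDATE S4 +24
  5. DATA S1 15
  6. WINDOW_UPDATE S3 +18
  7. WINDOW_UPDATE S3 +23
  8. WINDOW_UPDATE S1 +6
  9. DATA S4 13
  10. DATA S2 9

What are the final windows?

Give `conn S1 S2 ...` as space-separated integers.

Answer: -14 19 18 68 38

Derivation:
Op 1: conn=27 S1=48 S2=27 S3=27 S4=27 blocked=[]
Op 2: conn=43 S1=48 S2=27 S3=27 S4=27 blocked=[]
Op 3: conn=23 S1=28 S2=27 S3=27 S4=27 blocked=[]
Op 4: conn=23 S1=28 S2=27 S3=27 S4=51 blocked=[]
Op 5: conn=8 S1=13 S2=27 S3=27 S4=51 blocked=[]
Op 6: conn=8 S1=13 S2=27 S3=45 S4=51 blocked=[]
Op 7: conn=8 S1=13 S2=27 S3=68 S4=51 blocked=[]
Op 8: conn=8 S1=19 S2=27 S3=68 S4=51 blocked=[]
Op 9: conn=-5 S1=19 S2=27 S3=68 S4=38 blocked=[1, 2, 3, 4]
Op 10: conn=-14 S1=19 S2=18 S3=68 S4=38 blocked=[1, 2, 3, 4]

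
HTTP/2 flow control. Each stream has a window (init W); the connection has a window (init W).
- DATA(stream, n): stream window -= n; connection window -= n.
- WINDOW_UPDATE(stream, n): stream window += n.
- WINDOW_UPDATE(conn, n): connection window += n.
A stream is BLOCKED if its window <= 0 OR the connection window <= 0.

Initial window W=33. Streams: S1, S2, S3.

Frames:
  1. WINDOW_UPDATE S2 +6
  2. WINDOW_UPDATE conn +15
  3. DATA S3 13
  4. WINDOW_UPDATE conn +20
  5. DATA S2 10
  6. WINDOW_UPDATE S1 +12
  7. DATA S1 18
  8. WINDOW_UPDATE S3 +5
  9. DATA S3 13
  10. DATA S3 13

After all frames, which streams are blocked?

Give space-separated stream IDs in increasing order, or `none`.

Answer: S3

Derivation:
Op 1: conn=33 S1=33 S2=39 S3=33 blocked=[]
Op 2: conn=48 S1=33 S2=39 S3=33 blocked=[]
Op 3: conn=35 S1=33 S2=39 S3=20 blocked=[]
Op 4: conn=55 S1=33 S2=39 S3=20 blocked=[]
Op 5: conn=45 S1=33 S2=29 S3=20 blocked=[]
Op 6: conn=45 S1=45 S2=29 S3=20 blocked=[]
Op 7: conn=27 S1=27 S2=29 S3=20 blocked=[]
Op 8: conn=27 S1=27 S2=29 S3=25 blocked=[]
Op 9: conn=14 S1=27 S2=29 S3=12 blocked=[]
Op 10: conn=1 S1=27 S2=29 S3=-1 blocked=[3]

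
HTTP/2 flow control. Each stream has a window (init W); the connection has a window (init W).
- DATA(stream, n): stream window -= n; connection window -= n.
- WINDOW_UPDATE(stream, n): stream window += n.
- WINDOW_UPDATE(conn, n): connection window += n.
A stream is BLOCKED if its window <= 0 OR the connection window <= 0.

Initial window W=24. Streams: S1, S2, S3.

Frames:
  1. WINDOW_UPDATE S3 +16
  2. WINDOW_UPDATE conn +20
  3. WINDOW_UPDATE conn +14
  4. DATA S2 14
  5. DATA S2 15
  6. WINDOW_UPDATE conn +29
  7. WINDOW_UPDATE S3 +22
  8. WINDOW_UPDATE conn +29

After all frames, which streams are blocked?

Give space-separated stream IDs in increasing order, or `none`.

Op 1: conn=24 S1=24 S2=24 S3=40 blocked=[]
Op 2: conn=44 S1=24 S2=24 S3=40 blocked=[]
Op 3: conn=58 S1=24 S2=24 S3=40 blocked=[]
Op 4: conn=44 S1=24 S2=10 S3=40 blocked=[]
Op 5: conn=29 S1=24 S2=-5 S3=40 blocked=[2]
Op 6: conn=58 S1=24 S2=-5 S3=40 blocked=[2]
Op 7: conn=58 S1=24 S2=-5 S3=62 blocked=[2]
Op 8: conn=87 S1=24 S2=-5 S3=62 blocked=[2]

Answer: S2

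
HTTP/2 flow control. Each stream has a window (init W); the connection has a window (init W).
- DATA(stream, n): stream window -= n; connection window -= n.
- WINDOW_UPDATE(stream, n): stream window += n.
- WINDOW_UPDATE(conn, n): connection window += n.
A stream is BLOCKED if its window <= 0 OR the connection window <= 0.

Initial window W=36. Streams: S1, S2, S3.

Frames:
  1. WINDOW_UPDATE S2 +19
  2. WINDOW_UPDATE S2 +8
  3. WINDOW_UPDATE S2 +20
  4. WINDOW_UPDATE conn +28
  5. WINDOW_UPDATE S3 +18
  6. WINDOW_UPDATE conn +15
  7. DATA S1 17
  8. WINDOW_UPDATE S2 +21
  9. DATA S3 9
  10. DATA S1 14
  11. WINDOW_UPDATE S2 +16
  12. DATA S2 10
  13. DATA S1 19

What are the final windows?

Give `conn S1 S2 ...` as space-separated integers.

Answer: 10 -14 110 45

Derivation:
Op 1: conn=36 S1=36 S2=55 S3=36 blocked=[]
Op 2: conn=36 S1=36 S2=63 S3=36 blocked=[]
Op 3: conn=36 S1=36 S2=83 S3=36 blocked=[]
Op 4: conn=64 S1=36 S2=83 S3=36 blocked=[]
Op 5: conn=64 S1=36 S2=83 S3=54 blocked=[]
Op 6: conn=79 S1=36 S2=83 S3=54 blocked=[]
Op 7: conn=62 S1=19 S2=83 S3=54 blocked=[]
Op 8: conn=62 S1=19 S2=104 S3=54 blocked=[]
Op 9: conn=53 S1=19 S2=104 S3=45 blocked=[]
Op 10: conn=39 S1=5 S2=104 S3=45 blocked=[]
Op 11: conn=39 S1=5 S2=120 S3=45 blocked=[]
Op 12: conn=29 S1=5 S2=110 S3=45 blocked=[]
Op 13: conn=10 S1=-14 S2=110 S3=45 blocked=[1]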